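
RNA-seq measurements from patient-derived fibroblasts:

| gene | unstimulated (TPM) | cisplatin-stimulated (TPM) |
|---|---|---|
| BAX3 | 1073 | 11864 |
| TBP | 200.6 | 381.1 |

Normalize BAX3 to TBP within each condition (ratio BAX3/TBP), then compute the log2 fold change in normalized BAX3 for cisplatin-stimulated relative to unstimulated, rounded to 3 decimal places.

2.541

BAX3/TBP (unstimulated) = 1073 / 200.6 = 5.349
BAX3/TBP (cisplatin-stimulated) = 11864 / 381.1 = 31.131
Fold change = 31.131 / 5.349 = 5.8200
log2(5.8200) = 2.5410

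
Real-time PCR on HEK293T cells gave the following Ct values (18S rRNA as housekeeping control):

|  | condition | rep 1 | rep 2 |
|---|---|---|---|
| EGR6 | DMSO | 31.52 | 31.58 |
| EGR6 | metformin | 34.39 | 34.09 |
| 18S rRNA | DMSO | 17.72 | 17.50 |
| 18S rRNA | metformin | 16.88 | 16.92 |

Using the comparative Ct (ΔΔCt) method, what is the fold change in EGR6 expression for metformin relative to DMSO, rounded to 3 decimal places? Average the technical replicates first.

0.095

Mean Ct: EGR6 DMSO 31.550; EGR6 metformin 34.240; 18S rRNA DMSO 17.610; 18S rRNA metformin 16.900
ΔCt(DMSO) = 31.550 − 17.610 = 13.940
ΔCt(metformin) = 34.240 − 16.900 = 17.340
ΔΔCt = 17.340 − 13.940 = 3.400
Fold change = 2^(−3.400) = 0.0947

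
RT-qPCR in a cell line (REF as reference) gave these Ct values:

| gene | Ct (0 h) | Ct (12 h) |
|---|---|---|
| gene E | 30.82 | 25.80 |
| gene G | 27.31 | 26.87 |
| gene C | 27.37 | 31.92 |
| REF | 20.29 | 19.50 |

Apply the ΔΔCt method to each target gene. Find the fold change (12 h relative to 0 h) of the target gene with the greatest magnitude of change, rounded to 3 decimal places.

0.025

gene E: ΔΔCt = (25.80−19.50) − (30.82−20.29) = 6.30 − 10.53 = -4.23; fold change = 2^4.23 = 18.765
gene G: ΔΔCt = (26.87−19.50) − (27.31−20.29) = 7.37 − 7.02 = 0.35; fold change = 2^-0.35 = 0.785
gene C: ΔΔCt = (31.92−19.50) − (27.37−20.29) = 12.42 − 7.08 = 5.34; fold change = 2^-5.34 = 0.025
gene C has the largest |ΔΔCt| = 5.34.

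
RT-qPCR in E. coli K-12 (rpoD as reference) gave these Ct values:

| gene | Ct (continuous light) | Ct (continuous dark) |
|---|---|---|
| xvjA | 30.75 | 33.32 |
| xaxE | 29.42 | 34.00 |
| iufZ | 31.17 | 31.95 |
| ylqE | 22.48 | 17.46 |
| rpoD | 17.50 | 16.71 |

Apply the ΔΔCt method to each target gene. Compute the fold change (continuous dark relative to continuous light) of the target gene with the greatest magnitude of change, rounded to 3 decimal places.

0.024

xvjA: ΔΔCt = (33.32−16.71) − (30.75−17.50) = 16.61 − 13.25 = 3.36; fold change = 2^-3.36 = 0.097
xaxE: ΔΔCt = (34.00−16.71) − (29.42−17.50) = 17.29 − 11.92 = 5.37; fold change = 2^-5.37 = 0.024
iufZ: ΔΔCt = (31.95−16.71) − (31.17−17.50) = 15.24 − 13.67 = 1.57; fold change = 2^-1.57 = 0.337
ylqE: ΔΔCt = (17.46−16.71) − (22.48−17.50) = 0.75 − 4.98 = -4.23; fold change = 2^4.23 = 18.765
xaxE has the largest |ΔΔCt| = 5.37.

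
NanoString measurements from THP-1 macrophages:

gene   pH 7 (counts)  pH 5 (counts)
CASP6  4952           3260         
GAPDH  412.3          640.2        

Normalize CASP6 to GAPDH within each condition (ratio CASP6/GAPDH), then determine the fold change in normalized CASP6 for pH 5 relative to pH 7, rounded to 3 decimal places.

CASP6/GAPDH (pH 7) = 4952 / 412.3 = 12.011
CASP6/GAPDH (pH 5) = 3260 / 640.2 = 5.0922
Fold change = 5.0922 / 12.011 = 0.4240

0.424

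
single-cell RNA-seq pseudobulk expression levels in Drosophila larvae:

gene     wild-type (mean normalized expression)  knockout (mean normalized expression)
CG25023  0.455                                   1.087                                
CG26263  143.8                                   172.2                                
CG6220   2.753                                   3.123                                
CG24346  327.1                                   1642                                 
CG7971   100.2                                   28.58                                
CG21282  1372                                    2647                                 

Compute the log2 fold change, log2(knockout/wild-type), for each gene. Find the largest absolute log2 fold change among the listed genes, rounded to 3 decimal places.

2.328

log2(1.087/0.455) = 1.256  (CG25023)
log2(172.2/143.8) = 0.260  (CG26263)
log2(3.123/2.753) = 0.182  (CG6220)
log2(1642/327.1) = 2.328  (CG24346)
log2(28.58/100.2) = -1.810  (CG7971)
log2(2647/1372) = 0.948  (CG21282)
The largest magnitude belongs to CG24346.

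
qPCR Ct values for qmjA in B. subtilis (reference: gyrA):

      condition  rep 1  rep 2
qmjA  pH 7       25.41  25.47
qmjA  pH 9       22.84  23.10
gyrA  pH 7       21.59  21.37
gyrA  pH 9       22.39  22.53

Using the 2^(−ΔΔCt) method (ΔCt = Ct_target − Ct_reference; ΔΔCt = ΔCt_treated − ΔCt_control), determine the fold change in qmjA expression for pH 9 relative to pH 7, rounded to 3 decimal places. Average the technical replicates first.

10.928

Mean Ct: qmjA pH 7 25.440; qmjA pH 9 22.970; gyrA pH 7 21.480; gyrA pH 9 22.460
ΔCt(pH 7) = 25.440 − 21.480 = 3.960
ΔCt(pH 9) = 22.970 − 22.460 = 0.510
ΔΔCt = 0.510 − 3.960 = -3.450
Fold change = 2^(−(-3.450)) = 2^3.450 = 10.9283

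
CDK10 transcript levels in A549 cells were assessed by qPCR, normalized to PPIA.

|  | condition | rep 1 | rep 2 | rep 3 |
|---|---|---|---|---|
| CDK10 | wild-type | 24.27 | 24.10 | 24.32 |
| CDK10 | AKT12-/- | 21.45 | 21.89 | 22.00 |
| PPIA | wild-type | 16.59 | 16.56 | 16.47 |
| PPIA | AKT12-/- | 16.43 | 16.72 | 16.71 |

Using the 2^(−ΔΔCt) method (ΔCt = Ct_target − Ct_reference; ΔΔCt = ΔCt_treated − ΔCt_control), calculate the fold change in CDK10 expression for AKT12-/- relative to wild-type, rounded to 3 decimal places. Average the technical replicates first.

5.776

Mean Ct: CDK10 wild-type 24.230; CDK10 AKT12-/- 21.780; PPIA wild-type 16.540; PPIA AKT12-/- 16.620
ΔCt(wild-type) = 24.230 − 16.540 = 7.690
ΔCt(AKT12-/-) = 21.780 − 16.620 = 5.160
ΔΔCt = 5.160 − 7.690 = -2.530
Fold change = 2^(−(-2.530)) = 2^2.530 = 5.7757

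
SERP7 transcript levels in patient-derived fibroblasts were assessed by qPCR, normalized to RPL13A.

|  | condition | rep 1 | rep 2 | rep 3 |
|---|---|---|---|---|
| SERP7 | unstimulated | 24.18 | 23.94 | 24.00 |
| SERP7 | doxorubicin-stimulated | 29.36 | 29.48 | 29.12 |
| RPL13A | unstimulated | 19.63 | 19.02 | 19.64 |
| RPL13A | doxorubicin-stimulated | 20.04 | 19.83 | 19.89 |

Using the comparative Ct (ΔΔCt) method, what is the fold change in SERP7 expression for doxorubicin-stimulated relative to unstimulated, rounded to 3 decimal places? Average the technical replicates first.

Mean Ct: SERP7 unstimulated 24.040; SERP7 doxorubicin-stimulated 29.320; RPL13A unstimulated 19.430; RPL13A doxorubicin-stimulated 19.920
ΔCt(unstimulated) = 24.040 − 19.430 = 4.610
ΔCt(doxorubicin-stimulated) = 29.320 − 19.920 = 9.400
ΔΔCt = 9.400 − 4.610 = 4.790
Fold change = 2^(−4.790) = 0.0361

0.036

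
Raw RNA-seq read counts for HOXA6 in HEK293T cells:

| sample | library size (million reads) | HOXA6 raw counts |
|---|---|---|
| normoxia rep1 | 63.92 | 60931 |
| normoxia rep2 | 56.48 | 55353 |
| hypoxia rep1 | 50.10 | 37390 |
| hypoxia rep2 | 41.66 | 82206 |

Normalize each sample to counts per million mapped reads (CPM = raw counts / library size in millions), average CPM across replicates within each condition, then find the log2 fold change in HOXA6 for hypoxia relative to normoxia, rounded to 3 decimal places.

0.492

CPM(normoxia rep1) = 60931 / 63.92 = 953.2384
CPM(normoxia rep2) = 55353 / 56.48 = 980.0460
CPM(hypoxia rep1) = 37390 / 50.10 = 746.3074
CPM(hypoxia rep2) = 82206 / 41.66 = 1973.2597
mean CPM(normoxia) = 966.6422; mean CPM(hypoxia) = 1359.7836
Fold change = 1359.7836 / 966.6422 = 1.40671
log2(1.40671) = 0.4923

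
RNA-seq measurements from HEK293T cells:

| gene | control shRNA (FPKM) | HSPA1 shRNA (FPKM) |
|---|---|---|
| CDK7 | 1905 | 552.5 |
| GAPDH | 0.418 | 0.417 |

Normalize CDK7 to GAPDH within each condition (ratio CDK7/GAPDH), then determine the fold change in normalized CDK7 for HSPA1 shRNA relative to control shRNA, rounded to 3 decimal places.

CDK7/GAPDH (control shRNA) = 1905 / 0.418 = 4557.4
CDK7/GAPDH (HSPA1 shRNA) = 552.5 / 0.417 = 1324.9
Fold change = 1324.9 / 4557.4 = 0.2907

0.291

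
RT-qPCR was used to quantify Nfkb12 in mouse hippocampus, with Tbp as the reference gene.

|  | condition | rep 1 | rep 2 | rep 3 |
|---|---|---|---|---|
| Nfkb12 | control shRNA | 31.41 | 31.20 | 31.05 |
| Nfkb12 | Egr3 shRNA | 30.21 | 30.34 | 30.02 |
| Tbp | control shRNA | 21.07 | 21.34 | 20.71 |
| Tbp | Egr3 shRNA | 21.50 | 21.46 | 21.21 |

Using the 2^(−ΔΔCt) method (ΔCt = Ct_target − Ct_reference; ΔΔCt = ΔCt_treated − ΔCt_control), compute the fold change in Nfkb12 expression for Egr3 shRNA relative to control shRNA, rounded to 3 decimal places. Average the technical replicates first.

2.603

Mean Ct: Nfkb12 control shRNA 31.220; Nfkb12 Egr3 shRNA 30.190; Tbp control shRNA 21.040; Tbp Egr3 shRNA 21.390
ΔCt(control shRNA) = 31.220 − 21.040 = 10.180
ΔCt(Egr3 shRNA) = 30.190 − 21.390 = 8.800
ΔΔCt = 8.800 − 10.180 = -1.380
Fold change = 2^(−(-1.380)) = 2^1.380 = 2.6027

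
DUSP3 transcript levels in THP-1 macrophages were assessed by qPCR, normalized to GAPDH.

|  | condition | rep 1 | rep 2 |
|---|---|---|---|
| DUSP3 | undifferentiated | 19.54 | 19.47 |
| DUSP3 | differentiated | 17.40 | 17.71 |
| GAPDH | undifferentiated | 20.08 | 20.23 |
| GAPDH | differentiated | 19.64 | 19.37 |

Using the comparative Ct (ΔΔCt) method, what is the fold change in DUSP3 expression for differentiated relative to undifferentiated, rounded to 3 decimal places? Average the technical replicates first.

Mean Ct: DUSP3 undifferentiated 19.505; DUSP3 differentiated 17.555; GAPDH undifferentiated 20.155; GAPDH differentiated 19.505
ΔCt(undifferentiated) = 19.505 − 20.155 = -0.650
ΔCt(differentiated) = 17.555 − 19.505 = -1.950
ΔΔCt = -1.950 − (-0.650) = -1.300
Fold change = 2^(−(-1.300)) = 2^1.300 = 2.4623

2.462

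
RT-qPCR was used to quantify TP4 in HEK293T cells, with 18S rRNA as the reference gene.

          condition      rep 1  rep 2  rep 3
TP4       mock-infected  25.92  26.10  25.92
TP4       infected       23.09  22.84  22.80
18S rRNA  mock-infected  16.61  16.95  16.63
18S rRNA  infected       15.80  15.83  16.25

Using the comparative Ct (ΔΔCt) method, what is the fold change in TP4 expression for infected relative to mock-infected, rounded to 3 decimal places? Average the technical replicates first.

Mean Ct: TP4 mock-infected 25.980; TP4 infected 22.910; 18S rRNA mock-infected 16.730; 18S rRNA infected 15.960
ΔCt(mock-infected) = 25.980 − 16.730 = 9.250
ΔCt(infected) = 22.910 − 15.960 = 6.950
ΔΔCt = 6.950 − 9.250 = -2.300
Fold change = 2^(−(-2.300)) = 2^2.300 = 4.9246

4.925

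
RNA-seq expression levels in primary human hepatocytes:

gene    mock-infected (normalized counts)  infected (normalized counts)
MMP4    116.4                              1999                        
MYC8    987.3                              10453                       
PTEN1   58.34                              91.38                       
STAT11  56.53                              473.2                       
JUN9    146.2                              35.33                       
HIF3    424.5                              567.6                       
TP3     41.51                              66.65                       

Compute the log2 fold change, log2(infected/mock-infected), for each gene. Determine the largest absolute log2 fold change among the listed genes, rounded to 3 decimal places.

log2(1999/116.4) = 4.102  (MMP4)
log2(10453/987.3) = 3.404  (MYC8)
log2(91.38/58.34) = 0.647  (PTEN1)
log2(473.2/56.53) = 3.065  (STAT11)
log2(35.33/146.2) = -2.049  (JUN9)
log2(567.6/424.5) = 0.419  (HIF3)
log2(66.65/41.51) = 0.683  (TP3)
The largest magnitude belongs to MMP4.

4.102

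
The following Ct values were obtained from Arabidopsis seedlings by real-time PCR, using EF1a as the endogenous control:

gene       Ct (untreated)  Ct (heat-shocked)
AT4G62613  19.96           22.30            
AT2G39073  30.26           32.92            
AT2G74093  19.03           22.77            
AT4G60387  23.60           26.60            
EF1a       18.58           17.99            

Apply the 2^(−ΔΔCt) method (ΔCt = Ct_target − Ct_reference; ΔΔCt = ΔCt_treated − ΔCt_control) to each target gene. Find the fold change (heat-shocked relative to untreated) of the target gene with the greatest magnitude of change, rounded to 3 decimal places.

0.050

AT4G62613: ΔΔCt = (22.30−17.99) − (19.96−18.58) = 4.31 − 1.38 = 2.93; fold change = 2^-2.93 = 0.131
AT2G39073: ΔΔCt = (32.92−17.99) − (30.26−18.58) = 14.93 − 11.68 = 3.25; fold change = 2^-3.25 = 0.105
AT2G74093: ΔΔCt = (22.77−17.99) − (19.03−18.58) = 4.78 − 0.45 = 4.33; fold change = 2^-4.33 = 0.050
AT4G60387: ΔΔCt = (26.60−17.99) − (23.60−18.58) = 8.61 − 5.02 = 3.59; fold change = 2^-3.59 = 0.083
AT2G74093 has the largest |ΔΔCt| = 4.33.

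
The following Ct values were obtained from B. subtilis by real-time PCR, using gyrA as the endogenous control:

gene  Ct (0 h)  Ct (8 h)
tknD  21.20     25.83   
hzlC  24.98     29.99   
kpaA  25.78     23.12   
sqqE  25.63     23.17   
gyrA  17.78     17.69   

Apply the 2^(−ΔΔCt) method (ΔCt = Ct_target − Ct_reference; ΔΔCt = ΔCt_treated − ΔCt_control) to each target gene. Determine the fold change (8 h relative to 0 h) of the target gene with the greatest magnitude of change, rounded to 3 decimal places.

0.029

tknD: ΔΔCt = (25.83−17.69) − (21.20−17.78) = 8.14 − 3.42 = 4.72; fold change = 2^-4.72 = 0.038
hzlC: ΔΔCt = (29.99−17.69) − (24.98−17.78) = 12.30 − 7.20 = 5.10; fold change = 2^-5.10 = 0.029
kpaA: ΔΔCt = (23.12−17.69) − (25.78−17.78) = 5.43 − 8.00 = -2.57; fold change = 2^2.57 = 5.938
sqqE: ΔΔCt = (23.17−17.69) − (25.63−17.78) = 5.48 − 7.85 = -2.37; fold change = 2^2.37 = 5.169
hzlC has the largest |ΔΔCt| = 5.10.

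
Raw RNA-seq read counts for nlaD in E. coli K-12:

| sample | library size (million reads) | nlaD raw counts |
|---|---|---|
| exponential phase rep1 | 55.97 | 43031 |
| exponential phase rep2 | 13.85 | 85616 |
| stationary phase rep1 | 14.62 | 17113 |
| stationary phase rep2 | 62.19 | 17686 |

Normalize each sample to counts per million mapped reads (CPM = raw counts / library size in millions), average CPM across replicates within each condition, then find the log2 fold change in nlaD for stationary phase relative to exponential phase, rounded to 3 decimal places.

CPM(exponential phase rep1) = 43031 / 55.97 = 768.8226
CPM(exponential phase rep2) = 85616 / 13.85 = 6181.6606
CPM(stationary phase rep1) = 17113 / 14.62 = 1170.5198
CPM(stationary phase rep2) = 17686 / 62.19 = 284.3866
mean CPM(exponential phase) = 3475.2416; mean CPM(stationary phase) = 727.4532
Fold change = 727.4532 / 3475.2416 = 0.20932
log2(0.20932) = -2.2562

-2.256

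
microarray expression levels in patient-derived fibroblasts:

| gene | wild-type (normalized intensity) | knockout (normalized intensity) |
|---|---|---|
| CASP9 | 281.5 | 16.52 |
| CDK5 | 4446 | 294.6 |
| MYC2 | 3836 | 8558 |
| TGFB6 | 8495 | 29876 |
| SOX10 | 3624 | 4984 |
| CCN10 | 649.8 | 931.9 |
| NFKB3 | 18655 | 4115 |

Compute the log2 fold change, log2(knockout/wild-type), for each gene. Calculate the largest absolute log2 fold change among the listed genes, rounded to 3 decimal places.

4.091

log2(16.52/281.5) = -4.091  (CASP9)
log2(294.6/4446) = -3.916  (CDK5)
log2(8558/3836) = 1.158  (MYC2)
log2(29876/8495) = 1.814  (TGFB6)
log2(4984/3624) = 0.460  (SOX10)
log2(931.9/649.8) = 0.520  (CCN10)
log2(4115/18655) = -2.181  (NFKB3)
The largest magnitude belongs to CASP9.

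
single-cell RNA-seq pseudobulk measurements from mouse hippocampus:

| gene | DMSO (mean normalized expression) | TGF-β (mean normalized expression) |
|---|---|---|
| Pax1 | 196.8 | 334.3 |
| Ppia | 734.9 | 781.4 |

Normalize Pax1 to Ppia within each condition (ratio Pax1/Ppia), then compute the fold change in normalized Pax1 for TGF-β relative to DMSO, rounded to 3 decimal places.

1.598

Pax1/Ppia (DMSO) = 196.8 / 734.9 = 0.26779
Pax1/Ppia (TGF-β) = 334.3 / 781.4 = 0.42782
Fold change = 0.42782 / 0.26779 = 1.5976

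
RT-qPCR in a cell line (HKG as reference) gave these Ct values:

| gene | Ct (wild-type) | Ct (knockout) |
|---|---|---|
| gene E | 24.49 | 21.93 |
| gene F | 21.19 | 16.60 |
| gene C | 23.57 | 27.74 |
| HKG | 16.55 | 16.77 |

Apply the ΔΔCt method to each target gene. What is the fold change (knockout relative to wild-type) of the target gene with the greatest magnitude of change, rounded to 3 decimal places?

gene E: ΔΔCt = (21.93−16.77) − (24.49−16.55) = 5.16 − 7.94 = -2.78; fold change = 2^2.78 = 6.869
gene F: ΔΔCt = (16.60−16.77) − (21.19−16.55) = -0.17 − 4.64 = -4.81; fold change = 2^4.81 = 28.051
gene C: ΔΔCt = (27.74−16.77) − (23.57−16.55) = 10.97 − 7.02 = 3.95; fold change = 2^-3.95 = 0.065
gene F has the largest |ΔΔCt| = 4.81.

28.051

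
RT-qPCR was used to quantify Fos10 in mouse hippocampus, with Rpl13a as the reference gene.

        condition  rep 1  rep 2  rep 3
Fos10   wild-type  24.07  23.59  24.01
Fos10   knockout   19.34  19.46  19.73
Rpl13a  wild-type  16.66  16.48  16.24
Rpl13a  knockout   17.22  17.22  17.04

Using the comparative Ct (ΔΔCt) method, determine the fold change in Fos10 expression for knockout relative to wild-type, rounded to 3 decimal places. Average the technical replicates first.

33.825

Mean Ct: Fos10 wild-type 23.890; Fos10 knockout 19.510; Rpl13a wild-type 16.460; Rpl13a knockout 17.160
ΔCt(wild-type) = 23.890 − 16.460 = 7.430
ΔCt(knockout) = 19.510 − 17.160 = 2.350
ΔΔCt = 2.350 − 7.430 = -5.080
Fold change = 2^(−(-5.080)) = 2^5.080 = 33.8246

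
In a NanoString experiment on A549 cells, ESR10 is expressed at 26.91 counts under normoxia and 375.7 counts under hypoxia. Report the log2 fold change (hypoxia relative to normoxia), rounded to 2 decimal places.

Fold change = 375.7 / 26.91 = 13.9614
log2(13.9614) = 3.803

3.80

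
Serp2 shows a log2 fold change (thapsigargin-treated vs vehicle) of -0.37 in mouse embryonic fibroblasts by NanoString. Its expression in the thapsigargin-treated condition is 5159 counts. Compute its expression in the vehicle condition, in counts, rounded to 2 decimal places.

Fold change = 2^(-0.37) = 0.7738
vehicle expression = 5159 / 0.7738 = 6667.25

6667.25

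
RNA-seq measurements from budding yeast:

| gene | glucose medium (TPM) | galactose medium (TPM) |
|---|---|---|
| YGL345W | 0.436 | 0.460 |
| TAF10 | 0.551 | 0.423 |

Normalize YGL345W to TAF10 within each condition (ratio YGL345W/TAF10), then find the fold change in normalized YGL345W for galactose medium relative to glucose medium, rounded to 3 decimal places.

YGL345W/TAF10 (glucose medium) = 0.436 / 0.551 = 0.79129
YGL345W/TAF10 (galactose medium) = 0.460 / 0.423 = 1.0875
Fold change = 1.0875 / 0.79129 = 1.3743

1.374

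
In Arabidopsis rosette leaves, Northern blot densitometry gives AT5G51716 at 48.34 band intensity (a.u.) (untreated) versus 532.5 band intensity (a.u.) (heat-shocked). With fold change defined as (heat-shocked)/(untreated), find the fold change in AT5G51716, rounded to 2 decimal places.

Fold change = 532.5 / 48.34 = 11.016
AT5G51716 is upregulated.

11.02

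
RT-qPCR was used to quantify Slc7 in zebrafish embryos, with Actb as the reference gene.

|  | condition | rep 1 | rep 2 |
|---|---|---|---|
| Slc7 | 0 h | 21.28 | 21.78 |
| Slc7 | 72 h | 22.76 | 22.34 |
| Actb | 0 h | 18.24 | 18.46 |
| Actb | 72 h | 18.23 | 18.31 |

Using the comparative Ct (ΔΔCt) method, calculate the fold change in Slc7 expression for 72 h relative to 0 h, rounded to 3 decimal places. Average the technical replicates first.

Mean Ct: Slc7 0 h 21.530; Slc7 72 h 22.550; Actb 0 h 18.350; Actb 72 h 18.270
ΔCt(0 h) = 21.530 − 18.350 = 3.180
ΔCt(72 h) = 22.550 − 18.270 = 4.280
ΔΔCt = 4.280 − 3.180 = 1.100
Fold change = 2^(−1.100) = 0.4665

0.467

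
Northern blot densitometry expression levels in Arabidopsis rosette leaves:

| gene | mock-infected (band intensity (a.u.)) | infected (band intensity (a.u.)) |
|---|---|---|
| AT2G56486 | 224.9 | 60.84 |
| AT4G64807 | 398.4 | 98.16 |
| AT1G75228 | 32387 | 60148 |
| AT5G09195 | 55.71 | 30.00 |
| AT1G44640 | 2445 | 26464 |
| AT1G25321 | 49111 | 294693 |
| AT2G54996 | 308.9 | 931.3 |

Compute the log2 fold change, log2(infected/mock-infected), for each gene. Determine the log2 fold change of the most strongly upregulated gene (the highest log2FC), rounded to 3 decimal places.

3.436

log2(60.84/224.9) = -1.886  (AT2G56486)
log2(98.16/398.4) = -2.021  (AT4G64807)
log2(60148/32387) = 0.893  (AT1G75228)
log2(30.00/55.71) = -0.893  (AT5G09195)
log2(26464/2445) = 3.436  (AT1G44640)
log2(294693/49111) = 2.585  (AT1G25321)
log2(931.3/308.9) = 1.592  (AT2G54996)
AT1G44640 is most strongly upregulated.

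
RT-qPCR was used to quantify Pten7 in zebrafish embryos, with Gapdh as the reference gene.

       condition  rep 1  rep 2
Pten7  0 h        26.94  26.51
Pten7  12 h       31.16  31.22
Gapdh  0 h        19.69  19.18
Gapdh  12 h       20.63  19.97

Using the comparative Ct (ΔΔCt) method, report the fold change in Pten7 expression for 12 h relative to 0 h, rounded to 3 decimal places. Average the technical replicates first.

Mean Ct: Pten7 0 h 26.725; Pten7 12 h 31.190; Gapdh 0 h 19.435; Gapdh 12 h 20.300
ΔCt(0 h) = 26.725 − 19.435 = 7.290
ΔCt(12 h) = 31.190 − 20.300 = 10.890
ΔΔCt = 10.890 − 7.290 = 3.600
Fold change = 2^(−3.600) = 0.0825

0.082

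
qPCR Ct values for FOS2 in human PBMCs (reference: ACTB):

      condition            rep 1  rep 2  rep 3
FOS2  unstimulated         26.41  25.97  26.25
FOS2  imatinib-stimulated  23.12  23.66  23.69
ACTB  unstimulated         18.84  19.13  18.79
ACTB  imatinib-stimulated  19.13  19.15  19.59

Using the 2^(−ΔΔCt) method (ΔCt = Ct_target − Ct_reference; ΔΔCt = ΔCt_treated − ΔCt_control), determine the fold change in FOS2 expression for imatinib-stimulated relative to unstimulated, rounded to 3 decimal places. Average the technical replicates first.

Mean Ct: FOS2 unstimulated 26.210; FOS2 imatinib-stimulated 23.490; ACTB unstimulated 18.920; ACTB imatinib-stimulated 19.290
ΔCt(unstimulated) = 26.210 − 18.920 = 7.290
ΔCt(imatinib-stimulated) = 23.490 − 19.290 = 4.200
ΔΔCt = 4.200 − 7.290 = -3.090
Fold change = 2^(−(-3.090)) = 2^3.090 = 8.5150

8.515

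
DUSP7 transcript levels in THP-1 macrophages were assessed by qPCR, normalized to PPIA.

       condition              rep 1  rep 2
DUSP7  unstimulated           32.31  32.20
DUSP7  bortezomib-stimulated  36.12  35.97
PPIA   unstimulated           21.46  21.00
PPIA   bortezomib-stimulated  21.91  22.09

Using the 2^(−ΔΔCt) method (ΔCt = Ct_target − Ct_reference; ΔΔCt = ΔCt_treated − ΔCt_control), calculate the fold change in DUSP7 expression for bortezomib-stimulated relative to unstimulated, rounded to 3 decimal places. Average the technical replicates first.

Mean Ct: DUSP7 unstimulated 32.255; DUSP7 bortezomib-stimulated 36.045; PPIA unstimulated 21.230; PPIA bortezomib-stimulated 22.000
ΔCt(unstimulated) = 32.255 − 21.230 = 11.025
ΔCt(bortezomib-stimulated) = 36.045 − 22.000 = 14.045
ΔΔCt = 14.045 − 11.025 = 3.020
Fold change = 2^(−3.020) = 0.1233

0.123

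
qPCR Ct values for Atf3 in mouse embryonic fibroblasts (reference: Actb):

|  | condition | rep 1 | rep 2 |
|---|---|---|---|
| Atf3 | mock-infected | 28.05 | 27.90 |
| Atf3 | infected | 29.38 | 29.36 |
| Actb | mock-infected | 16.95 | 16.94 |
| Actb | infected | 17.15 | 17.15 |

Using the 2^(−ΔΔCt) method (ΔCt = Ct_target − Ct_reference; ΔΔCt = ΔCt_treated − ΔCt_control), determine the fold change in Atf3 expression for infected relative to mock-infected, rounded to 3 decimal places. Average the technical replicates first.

Mean Ct: Atf3 mock-infected 27.975; Atf3 infected 29.370; Actb mock-infected 16.945; Actb infected 17.150
ΔCt(mock-infected) = 27.975 − 16.945 = 11.030
ΔCt(infected) = 29.370 − 17.150 = 12.220
ΔΔCt = 12.220 − 11.030 = 1.190
Fold change = 2^(−1.190) = 0.4383

0.438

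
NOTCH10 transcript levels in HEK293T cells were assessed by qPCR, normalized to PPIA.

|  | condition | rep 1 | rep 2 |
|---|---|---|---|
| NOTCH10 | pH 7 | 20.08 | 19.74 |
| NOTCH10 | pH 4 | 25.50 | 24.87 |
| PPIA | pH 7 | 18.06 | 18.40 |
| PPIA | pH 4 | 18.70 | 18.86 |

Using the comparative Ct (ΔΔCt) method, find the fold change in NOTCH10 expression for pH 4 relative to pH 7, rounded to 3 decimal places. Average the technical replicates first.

0.038

Mean Ct: NOTCH10 pH 7 19.910; NOTCH10 pH 4 25.185; PPIA pH 7 18.230; PPIA pH 4 18.780
ΔCt(pH 7) = 19.910 − 18.230 = 1.680
ΔCt(pH 4) = 25.185 − 18.780 = 6.405
ΔΔCt = 6.405 − 1.680 = 4.725
Fold change = 2^(−4.725) = 0.0378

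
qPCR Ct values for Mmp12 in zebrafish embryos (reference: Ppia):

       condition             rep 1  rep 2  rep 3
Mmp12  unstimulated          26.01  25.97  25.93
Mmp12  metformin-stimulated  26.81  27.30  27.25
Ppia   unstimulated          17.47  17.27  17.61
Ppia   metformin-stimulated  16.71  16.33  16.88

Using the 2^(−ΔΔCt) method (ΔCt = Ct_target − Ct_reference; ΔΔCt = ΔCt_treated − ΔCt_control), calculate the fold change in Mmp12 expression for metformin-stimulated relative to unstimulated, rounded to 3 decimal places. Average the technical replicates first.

0.257

Mean Ct: Mmp12 unstimulated 25.970; Mmp12 metformin-stimulated 27.120; Ppia unstimulated 17.450; Ppia metformin-stimulated 16.640
ΔCt(unstimulated) = 25.970 − 17.450 = 8.520
ΔCt(metformin-stimulated) = 27.120 − 16.640 = 10.480
ΔΔCt = 10.480 − 8.520 = 1.960
Fold change = 2^(−1.960) = 0.2570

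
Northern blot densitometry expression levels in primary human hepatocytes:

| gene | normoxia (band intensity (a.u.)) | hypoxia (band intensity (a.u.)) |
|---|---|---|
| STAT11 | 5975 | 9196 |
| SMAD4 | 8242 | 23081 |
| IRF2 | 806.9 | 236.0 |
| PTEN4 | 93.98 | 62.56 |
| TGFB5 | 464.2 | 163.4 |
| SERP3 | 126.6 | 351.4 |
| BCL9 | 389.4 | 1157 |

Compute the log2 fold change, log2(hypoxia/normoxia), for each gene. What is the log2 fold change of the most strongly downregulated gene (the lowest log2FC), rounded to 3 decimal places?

-1.774

log2(9196/5975) = 0.622  (STAT11)
log2(23081/8242) = 1.486  (SMAD4)
log2(236.0/806.9) = -1.774  (IRF2)
log2(62.56/93.98) = -0.587  (PTEN4)
log2(163.4/464.2) = -1.506  (TGFB5)
log2(351.4/126.6) = 1.473  (SERP3)
log2(1157/389.4) = 1.571  (BCL9)
IRF2 is most strongly downregulated.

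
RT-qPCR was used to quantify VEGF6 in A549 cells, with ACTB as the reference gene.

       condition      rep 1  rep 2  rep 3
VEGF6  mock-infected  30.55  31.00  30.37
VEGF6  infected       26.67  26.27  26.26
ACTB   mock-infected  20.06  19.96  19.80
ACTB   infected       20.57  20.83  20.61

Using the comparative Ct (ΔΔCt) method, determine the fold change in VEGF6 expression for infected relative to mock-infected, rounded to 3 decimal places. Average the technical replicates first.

31.341

Mean Ct: VEGF6 mock-infected 30.640; VEGF6 infected 26.400; ACTB mock-infected 19.940; ACTB infected 20.670
ΔCt(mock-infected) = 30.640 − 19.940 = 10.700
ΔCt(infected) = 26.400 − 20.670 = 5.730
ΔΔCt = 5.730 − 10.700 = -4.970
Fold change = 2^(−(-4.970)) = 2^4.970 = 31.3414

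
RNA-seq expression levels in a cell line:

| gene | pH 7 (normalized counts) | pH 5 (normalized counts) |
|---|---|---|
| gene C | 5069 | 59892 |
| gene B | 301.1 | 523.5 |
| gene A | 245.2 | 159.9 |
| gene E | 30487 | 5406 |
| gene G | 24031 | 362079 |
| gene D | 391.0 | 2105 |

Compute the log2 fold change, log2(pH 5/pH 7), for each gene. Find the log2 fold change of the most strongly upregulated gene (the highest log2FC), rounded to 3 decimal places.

log2(59892/5069) = 3.563  (gene C)
log2(523.5/301.1) = 0.798  (gene B)
log2(159.9/245.2) = -0.617  (gene A)
log2(5406/30487) = -2.496  (gene E)
log2(362079/24031) = 3.913  (gene G)
log2(2105/391.0) = 2.429  (gene D)
gene G is most strongly upregulated.

3.913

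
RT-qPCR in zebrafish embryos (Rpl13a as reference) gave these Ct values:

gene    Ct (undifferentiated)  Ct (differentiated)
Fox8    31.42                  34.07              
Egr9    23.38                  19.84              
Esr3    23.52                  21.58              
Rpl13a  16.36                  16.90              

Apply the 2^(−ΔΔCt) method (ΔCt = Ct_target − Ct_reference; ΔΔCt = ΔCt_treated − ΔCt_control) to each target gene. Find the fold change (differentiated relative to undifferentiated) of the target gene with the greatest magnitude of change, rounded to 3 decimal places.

16.912

Fox8: ΔΔCt = (34.07−16.90) − (31.42−16.36) = 17.17 − 15.06 = 2.11; fold change = 2^-2.11 = 0.232
Egr9: ΔΔCt = (19.84−16.90) − (23.38−16.36) = 2.94 − 7.02 = -4.08; fold change = 2^4.08 = 16.912
Esr3: ΔΔCt = (21.58−16.90) − (23.52−16.36) = 4.68 − 7.16 = -2.48; fold change = 2^2.48 = 5.579
Egr9 has the largest |ΔΔCt| = 4.08.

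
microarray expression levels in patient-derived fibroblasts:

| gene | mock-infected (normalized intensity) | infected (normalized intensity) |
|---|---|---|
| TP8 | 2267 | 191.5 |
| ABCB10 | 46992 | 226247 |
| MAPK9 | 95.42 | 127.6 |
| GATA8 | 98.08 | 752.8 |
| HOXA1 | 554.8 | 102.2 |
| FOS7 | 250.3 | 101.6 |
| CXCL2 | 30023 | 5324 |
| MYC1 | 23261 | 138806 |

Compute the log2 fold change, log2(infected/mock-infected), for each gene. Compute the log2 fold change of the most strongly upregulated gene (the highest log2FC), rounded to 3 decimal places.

2.940

log2(191.5/2267) = -3.565  (TP8)
log2(226247/46992) = 2.267  (ABCB10)
log2(127.6/95.42) = 0.419  (MAPK9)
log2(752.8/98.08) = 2.940  (GATA8)
log2(102.2/554.8) = -2.441  (HOXA1)
log2(101.6/250.3) = -1.301  (FOS7)
log2(5324/30023) = -2.495  (CXCL2)
log2(138806/23261) = 2.577  (MYC1)
GATA8 is most strongly upregulated.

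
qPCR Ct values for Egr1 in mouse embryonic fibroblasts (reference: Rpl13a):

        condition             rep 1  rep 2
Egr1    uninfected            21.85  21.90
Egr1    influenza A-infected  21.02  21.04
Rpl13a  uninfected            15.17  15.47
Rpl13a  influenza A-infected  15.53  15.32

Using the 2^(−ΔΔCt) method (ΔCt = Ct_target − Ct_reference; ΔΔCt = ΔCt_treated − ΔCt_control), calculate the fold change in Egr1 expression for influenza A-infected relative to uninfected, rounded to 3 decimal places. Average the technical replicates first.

Mean Ct: Egr1 uninfected 21.875; Egr1 influenza A-infected 21.030; Rpl13a uninfected 15.320; Rpl13a influenza A-infected 15.425
ΔCt(uninfected) = 21.875 − 15.320 = 6.555
ΔCt(influenza A-infected) = 21.030 − 15.425 = 5.605
ΔΔCt = 5.605 − 6.555 = -0.950
Fold change = 2^(−(-0.950)) = 2^0.950 = 1.9319

1.932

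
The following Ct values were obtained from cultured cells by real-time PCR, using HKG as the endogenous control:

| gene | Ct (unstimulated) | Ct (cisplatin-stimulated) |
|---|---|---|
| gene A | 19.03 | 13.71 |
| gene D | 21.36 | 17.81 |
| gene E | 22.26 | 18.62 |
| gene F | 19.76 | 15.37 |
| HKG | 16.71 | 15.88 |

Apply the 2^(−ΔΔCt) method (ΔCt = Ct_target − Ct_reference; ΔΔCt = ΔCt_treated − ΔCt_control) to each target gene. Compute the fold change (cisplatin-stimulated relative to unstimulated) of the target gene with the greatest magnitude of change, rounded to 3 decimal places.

22.471

gene A: ΔΔCt = (13.71−15.88) − (19.03−16.71) = -2.17 − 2.32 = -4.49; fold change = 2^4.49 = 22.471
gene D: ΔΔCt = (17.81−15.88) − (21.36−16.71) = 1.93 − 4.65 = -2.72; fold change = 2^2.72 = 6.589
gene E: ΔΔCt = (18.62−15.88) − (22.26−16.71) = 2.74 − 5.55 = -2.81; fold change = 2^2.81 = 7.013
gene F: ΔΔCt = (15.37−15.88) − (19.76−16.71) = -0.51 − 3.05 = -3.56; fold change = 2^3.56 = 11.794
gene A has the largest |ΔΔCt| = 4.49.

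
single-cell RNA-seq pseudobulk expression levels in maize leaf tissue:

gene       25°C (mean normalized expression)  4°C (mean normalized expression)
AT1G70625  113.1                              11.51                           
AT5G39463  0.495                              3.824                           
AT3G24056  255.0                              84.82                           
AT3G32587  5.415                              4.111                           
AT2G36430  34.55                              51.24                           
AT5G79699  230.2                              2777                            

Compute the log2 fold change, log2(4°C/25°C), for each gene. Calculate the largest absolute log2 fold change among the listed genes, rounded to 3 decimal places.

3.593

log2(11.51/113.1) = -3.297  (AT1G70625)
log2(3.824/0.495) = 2.950  (AT5G39463)
log2(84.82/255.0) = -1.588  (AT3G24056)
log2(4.111/5.415) = -0.397  (AT3G32587)
log2(51.24/34.55) = 0.569  (AT2G36430)
log2(2777/230.2) = 3.593  (AT5G79699)
The largest magnitude belongs to AT5G79699.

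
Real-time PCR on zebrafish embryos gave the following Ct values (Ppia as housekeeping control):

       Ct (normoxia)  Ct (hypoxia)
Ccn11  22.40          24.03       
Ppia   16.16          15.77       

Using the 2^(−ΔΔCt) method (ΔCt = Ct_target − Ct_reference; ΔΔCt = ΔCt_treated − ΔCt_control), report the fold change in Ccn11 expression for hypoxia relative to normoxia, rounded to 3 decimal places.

0.247

ΔCt(normoxia) = 22.400 − 16.160 = 6.240
ΔCt(hypoxia) = 24.030 − 15.770 = 8.260
ΔΔCt = 8.260 − 6.240 = 2.020
Fold change = 2^(−2.020) = 0.2466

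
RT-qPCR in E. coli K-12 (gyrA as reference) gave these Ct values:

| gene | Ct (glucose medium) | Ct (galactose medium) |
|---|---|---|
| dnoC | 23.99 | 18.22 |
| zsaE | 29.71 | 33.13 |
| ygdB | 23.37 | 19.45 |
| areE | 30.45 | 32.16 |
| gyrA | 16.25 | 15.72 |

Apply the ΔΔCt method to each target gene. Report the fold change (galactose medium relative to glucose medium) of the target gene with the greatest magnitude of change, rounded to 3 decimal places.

dnoC: ΔΔCt = (18.22−15.72) − (23.99−16.25) = 2.50 − 7.74 = -5.24; fold change = 2^5.24 = 37.792
zsaE: ΔΔCt = (33.13−15.72) − (29.71−16.25) = 17.41 − 13.46 = 3.95; fold change = 2^-3.95 = 0.065
ygdB: ΔΔCt = (19.45−15.72) − (23.37−16.25) = 3.73 − 7.12 = -3.39; fold change = 2^3.39 = 10.483
areE: ΔΔCt = (32.16−15.72) − (30.45−16.25) = 16.44 − 14.20 = 2.24; fold change = 2^-2.24 = 0.212
dnoC has the largest |ΔΔCt| = 5.24.

37.792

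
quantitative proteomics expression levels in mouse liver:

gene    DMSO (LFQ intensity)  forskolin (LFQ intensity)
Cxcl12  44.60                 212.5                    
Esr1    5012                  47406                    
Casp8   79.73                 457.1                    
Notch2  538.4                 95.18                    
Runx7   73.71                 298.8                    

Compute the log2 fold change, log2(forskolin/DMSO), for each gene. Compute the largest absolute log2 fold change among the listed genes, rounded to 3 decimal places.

log2(212.5/44.60) = 2.252  (Cxcl12)
log2(47406/5012) = 3.242  (Esr1)
log2(457.1/79.73) = 2.519  (Casp8)
log2(95.18/538.4) = -2.500  (Notch2)
log2(298.8/73.71) = 2.019  (Runx7)
The largest magnitude belongs to Esr1.

3.242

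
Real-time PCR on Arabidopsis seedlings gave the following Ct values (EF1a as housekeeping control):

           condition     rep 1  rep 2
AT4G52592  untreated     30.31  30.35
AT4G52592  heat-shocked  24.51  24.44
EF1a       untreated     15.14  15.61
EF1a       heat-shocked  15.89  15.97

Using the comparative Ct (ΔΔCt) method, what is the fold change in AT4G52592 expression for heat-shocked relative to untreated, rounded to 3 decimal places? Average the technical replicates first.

Mean Ct: AT4G52592 untreated 30.330; AT4G52592 heat-shocked 24.475; EF1a untreated 15.375; EF1a heat-shocked 15.930
ΔCt(untreated) = 30.330 − 15.375 = 14.955
ΔCt(heat-shocked) = 24.475 − 15.930 = 8.545
ΔΔCt = 8.545 − 14.955 = -6.410
Fold change = 2^(−(-6.410)) = 2^6.410 = 85.0359

85.036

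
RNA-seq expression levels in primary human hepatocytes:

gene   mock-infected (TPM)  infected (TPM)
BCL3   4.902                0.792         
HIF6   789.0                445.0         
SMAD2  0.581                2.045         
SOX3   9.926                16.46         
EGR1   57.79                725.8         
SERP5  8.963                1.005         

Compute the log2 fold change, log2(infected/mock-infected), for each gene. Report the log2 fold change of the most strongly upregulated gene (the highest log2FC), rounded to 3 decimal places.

log2(0.792/4.902) = -2.630  (BCL3)
log2(445.0/789.0) = -0.826  (HIF6)
log2(2.045/0.581) = 1.815  (SMAD2)
log2(16.46/9.926) = 0.730  (SOX3)
log2(725.8/57.79) = 3.651  (EGR1)
log2(1.005/8.963) = -3.157  (SERP5)
EGR1 is most strongly upregulated.

3.651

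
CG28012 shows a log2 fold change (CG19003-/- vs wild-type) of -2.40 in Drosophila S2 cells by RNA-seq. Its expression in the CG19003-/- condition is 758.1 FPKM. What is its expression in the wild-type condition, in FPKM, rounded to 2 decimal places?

4001.28

Fold change = 2^(-2.40) = 0.1895
wild-type expression = 758.1 / 0.1895 = 4001.28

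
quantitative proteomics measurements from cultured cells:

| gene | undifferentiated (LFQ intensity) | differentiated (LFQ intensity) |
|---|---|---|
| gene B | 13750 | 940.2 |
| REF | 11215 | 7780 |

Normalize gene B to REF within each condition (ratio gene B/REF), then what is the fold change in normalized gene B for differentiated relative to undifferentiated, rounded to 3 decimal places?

0.099

gene B/REF (undifferentiated) = 13750 / 11215 = 1.226
gene B/REF (differentiated) = 940.2 / 7780 = 0.12085
Fold change = 0.12085 / 1.226 = 0.0986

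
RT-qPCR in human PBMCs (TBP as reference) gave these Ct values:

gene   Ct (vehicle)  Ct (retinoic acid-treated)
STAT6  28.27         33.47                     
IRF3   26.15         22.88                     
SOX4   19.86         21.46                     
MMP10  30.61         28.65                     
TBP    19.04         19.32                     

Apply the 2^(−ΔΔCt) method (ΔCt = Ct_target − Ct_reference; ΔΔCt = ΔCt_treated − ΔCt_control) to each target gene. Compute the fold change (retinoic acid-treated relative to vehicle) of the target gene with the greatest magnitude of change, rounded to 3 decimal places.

STAT6: ΔΔCt = (33.47−19.32) − (28.27−19.04) = 14.15 − 9.23 = 4.92; fold change = 2^-4.92 = 0.033
IRF3: ΔΔCt = (22.88−19.32) − (26.15−19.04) = 3.56 − 7.11 = -3.55; fold change = 2^3.55 = 11.713
SOX4: ΔΔCt = (21.46−19.32) − (19.86−19.04) = 2.14 − 0.82 = 1.32; fold change = 2^-1.32 = 0.401
MMP10: ΔΔCt = (28.65−19.32) − (30.61−19.04) = 9.33 − 11.57 = -2.24; fold change = 2^2.24 = 4.724
STAT6 has the largest |ΔΔCt| = 4.92.

0.033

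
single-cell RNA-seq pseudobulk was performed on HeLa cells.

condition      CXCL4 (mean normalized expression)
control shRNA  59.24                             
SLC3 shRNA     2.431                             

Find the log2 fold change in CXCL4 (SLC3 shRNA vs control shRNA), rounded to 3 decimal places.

Fold change = 2.431 / 59.24 = 0.0410
log2(0.0410) = -4.6069

-4.607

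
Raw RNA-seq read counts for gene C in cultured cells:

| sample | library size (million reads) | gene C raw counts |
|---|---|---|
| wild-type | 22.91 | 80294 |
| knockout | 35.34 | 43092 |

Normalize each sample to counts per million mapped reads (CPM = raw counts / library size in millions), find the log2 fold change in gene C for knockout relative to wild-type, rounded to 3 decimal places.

CPM(wild-type) = 80294 / 22.91 = 3504.7577
CPM(knockout) = 43092 / 35.34 = 1219.3548
Fold change = 1219.3548 / 3504.7577 = 0.34791
log2(0.34791) = -1.5232

-1.523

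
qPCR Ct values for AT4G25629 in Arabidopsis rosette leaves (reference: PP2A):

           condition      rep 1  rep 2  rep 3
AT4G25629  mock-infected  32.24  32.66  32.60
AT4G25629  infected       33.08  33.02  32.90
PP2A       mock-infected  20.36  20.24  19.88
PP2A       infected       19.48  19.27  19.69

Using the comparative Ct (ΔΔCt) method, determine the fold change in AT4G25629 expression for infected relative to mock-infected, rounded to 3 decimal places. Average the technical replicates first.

Mean Ct: AT4G25629 mock-infected 32.500; AT4G25629 infected 33.000; PP2A mock-infected 20.160; PP2A infected 19.480
ΔCt(mock-infected) = 32.500 − 20.160 = 12.340
ΔCt(infected) = 33.000 − 19.480 = 13.520
ΔΔCt = 13.520 − 12.340 = 1.180
Fold change = 2^(−1.180) = 0.4414

0.441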